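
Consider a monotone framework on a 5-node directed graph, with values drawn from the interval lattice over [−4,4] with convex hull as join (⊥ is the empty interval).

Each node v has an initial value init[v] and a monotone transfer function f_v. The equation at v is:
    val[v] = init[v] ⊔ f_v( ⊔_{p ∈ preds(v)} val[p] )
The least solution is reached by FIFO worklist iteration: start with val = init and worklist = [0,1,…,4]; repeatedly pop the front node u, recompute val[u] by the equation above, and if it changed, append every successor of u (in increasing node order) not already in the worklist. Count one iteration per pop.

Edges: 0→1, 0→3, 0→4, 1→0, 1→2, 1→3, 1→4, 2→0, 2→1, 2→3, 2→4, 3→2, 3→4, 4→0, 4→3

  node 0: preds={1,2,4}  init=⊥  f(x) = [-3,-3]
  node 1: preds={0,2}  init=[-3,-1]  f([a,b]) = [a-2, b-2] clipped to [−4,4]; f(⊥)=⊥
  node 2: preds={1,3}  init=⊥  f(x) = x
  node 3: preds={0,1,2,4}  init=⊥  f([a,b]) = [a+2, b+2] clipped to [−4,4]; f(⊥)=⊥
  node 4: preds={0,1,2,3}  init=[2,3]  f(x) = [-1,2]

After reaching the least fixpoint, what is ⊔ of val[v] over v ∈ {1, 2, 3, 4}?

Worklist (15 pops):
  #1 pop 0: in=[-3,3] → [-3,-3] (was ⊥); enqueue []
  #2 pop 1: in=[-3,-3] → [-4,-1] (was [-3,-1]); enqueue [0]
  #3 pop 2: in=[-4,-1] → [-4,-1] (was ⊥); enqueue [1]
  #4 pop 3: in=[-4,3] → [-2,4] (was ⊥); enqueue [2]
  #5 pop 4: in=[-4,4] → [-1,3] (was [2,3]); enqueue [3]
  #6 pop 0: in=[-4,3] → [-3,-3] (no change)
  #7 pop 1: in=[-4,-1] → [-4,-1] (no change)
  #8 pop 2: in=[-4,4] → [-4,4] (was [-4,-1]); enqueue [0,1,4]
  #9 pop 3: in=[-4,4] → [-2,4] (no change)
  #10 pop 0: in=[-4,4] → [-3,-3] (no change)
  #11 pop 1: in=[-4,4] → [-4,2] (was [-4,-1]); enqueue [0,2,3]
  #12 pop 4: in=[-4,4] → [-1,3] (no change)
  #13 pop 0: in=[-4,4] → [-3,-3] (no change)
  #14 pop 2: in=[-4,4] → [-4,4] (no change)
  #15 pop 3: in=[-4,4] → [-2,4] (no change)

Fixpoint:
  val[0] = [-3,-3]
  val[1] = [-4,2]
  val[2] = [-4,4]
  val[3] = [-2,4]
  val[4] = [-1,3]

[-4,4]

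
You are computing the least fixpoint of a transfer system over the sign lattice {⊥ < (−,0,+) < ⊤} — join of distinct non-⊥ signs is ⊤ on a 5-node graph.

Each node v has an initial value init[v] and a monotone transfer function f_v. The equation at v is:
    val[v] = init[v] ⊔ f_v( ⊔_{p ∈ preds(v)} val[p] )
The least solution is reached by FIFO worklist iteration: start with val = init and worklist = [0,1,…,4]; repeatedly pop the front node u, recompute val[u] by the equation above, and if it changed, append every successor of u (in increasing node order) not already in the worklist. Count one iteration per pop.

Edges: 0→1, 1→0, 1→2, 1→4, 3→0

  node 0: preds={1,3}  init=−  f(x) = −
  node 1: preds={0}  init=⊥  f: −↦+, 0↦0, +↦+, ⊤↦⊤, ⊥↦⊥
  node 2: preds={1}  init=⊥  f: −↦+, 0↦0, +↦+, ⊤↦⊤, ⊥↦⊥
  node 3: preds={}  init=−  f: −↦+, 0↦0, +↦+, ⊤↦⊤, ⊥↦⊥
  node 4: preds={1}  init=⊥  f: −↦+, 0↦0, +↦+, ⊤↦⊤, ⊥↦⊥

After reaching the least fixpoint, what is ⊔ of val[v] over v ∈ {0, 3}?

−

Iteration log — 6 steps:
  step 1. node 0  ⊔preds=−  new=−  stable
  step 2. node 1  ⊔preds=−  new=+  old=⊥  +wl: 0
  step 3. node 2  ⊔preds=+  new=+  old=⊥  +wl: 
  step 4. node 3  ⊔preds=⊥  new=−  stable
  step 5. node 4  ⊔preds=+  new=+  old=⊥  +wl: 
  step 6. node 0  ⊔preds=⊤  new=−  stable

Least fixpoint reached:
  node 0: −
  node 1: +
  node 2: +
  node 3: −
  node 4: +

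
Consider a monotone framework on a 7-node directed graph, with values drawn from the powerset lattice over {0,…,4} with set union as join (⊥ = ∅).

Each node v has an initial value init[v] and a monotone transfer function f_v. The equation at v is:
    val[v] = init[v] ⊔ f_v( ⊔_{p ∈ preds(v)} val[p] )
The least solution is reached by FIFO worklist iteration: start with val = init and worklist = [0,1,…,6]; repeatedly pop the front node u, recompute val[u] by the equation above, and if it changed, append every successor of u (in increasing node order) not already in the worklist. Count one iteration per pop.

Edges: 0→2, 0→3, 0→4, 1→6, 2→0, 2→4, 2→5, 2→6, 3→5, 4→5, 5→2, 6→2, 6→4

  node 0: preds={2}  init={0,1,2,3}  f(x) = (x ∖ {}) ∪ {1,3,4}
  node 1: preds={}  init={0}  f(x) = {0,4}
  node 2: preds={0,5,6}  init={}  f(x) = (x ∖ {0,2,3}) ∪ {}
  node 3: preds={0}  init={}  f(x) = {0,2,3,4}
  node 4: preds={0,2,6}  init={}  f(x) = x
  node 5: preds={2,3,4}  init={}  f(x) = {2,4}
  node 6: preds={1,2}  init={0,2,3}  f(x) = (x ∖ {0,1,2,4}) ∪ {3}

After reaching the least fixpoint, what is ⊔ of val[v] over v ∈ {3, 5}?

Iteration log — 9 steps:
  step 1. node 0  ⊔preds={}  new={0,1,2,3,4}  old={0,1,2,3}  +wl: 
  step 2. node 1  ⊔preds={}  new={0,4}  old={0}  +wl: 
  step 3. node 2  ⊔preds={0,1,2,3,4}  new={1,4}  old={}  +wl: 0
  step 4. node 3  ⊔preds={0,1,2,3,4}  new={0,2,3,4}  old={}  +wl: 
  step 5. node 4  ⊔preds={0,1,2,3,4}  new={0,1,2,3,4}  old={}  +wl: 
  step 6. node 5  ⊔preds={0,1,2,3,4}  new={2,4}  old={}  +wl: 2
  step 7. node 6  ⊔preds={0,1,4}  new={0,2,3}  stable
  step 8. node 0  ⊔preds={1,4}  new={0,1,2,3,4}  stable
  step 9. node 2  ⊔preds={0,1,2,3,4}  new={1,4}  stable

Least fixpoint reached:
  node 0: {0,1,2,3,4}
  node 1: {0,4}
  node 2: {1,4}
  node 3: {0,2,3,4}
  node 4: {0,1,2,3,4}
  node 5: {2,4}
  node 6: {0,2,3}

{0,2,3,4}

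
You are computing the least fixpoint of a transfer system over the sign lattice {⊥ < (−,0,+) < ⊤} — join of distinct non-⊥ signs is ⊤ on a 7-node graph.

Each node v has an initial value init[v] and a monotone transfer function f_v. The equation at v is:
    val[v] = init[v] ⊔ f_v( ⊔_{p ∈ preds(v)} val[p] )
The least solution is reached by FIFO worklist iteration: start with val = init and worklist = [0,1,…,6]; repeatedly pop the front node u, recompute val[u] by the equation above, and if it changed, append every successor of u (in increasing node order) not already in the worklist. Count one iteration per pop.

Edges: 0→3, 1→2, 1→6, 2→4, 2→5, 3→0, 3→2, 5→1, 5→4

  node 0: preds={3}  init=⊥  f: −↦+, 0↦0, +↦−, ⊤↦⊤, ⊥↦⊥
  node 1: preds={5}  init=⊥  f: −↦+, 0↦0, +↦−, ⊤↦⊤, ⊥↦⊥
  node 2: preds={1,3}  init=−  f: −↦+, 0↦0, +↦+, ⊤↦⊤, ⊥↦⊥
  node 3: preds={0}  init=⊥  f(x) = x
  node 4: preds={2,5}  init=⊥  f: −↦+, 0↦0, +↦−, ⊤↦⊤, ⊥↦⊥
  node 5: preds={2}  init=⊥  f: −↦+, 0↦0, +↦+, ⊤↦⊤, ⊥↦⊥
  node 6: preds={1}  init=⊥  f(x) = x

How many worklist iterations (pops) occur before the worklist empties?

17

Iteration log — 17 steps:
  step 1. node 0  ⊔preds=⊥  new=⊥  stable
  step 2. node 1  ⊔preds=⊥  new=⊥  stable
  step 3. node 2  ⊔preds=⊥  new=−  stable
  step 4. node 3  ⊔preds=⊥  new=⊥  stable
  step 5. node 4  ⊔preds=−  new=+  old=⊥  +wl: 
  step 6. node 5  ⊔preds=−  new=+  old=⊥  +wl: 1,4
  step 7. node 6  ⊔preds=⊥  new=⊥  stable
  step 8. node 1  ⊔preds=+  new=−  old=⊥  +wl: 2,6
  step 9. node 4  ⊔preds=⊤  new=⊤  old=+  +wl: 
  step 10. node 2  ⊔preds=−  new=⊤  old=−  +wl: 4,5
  step 11. node 6  ⊔preds=−  new=−  old=⊥  +wl: 
  step 12. node 4  ⊔preds=⊤  new=⊤  stable
  step 13. node 5  ⊔preds=⊤  new=⊤  old=+  +wl: 1,4
  step 14. node 1  ⊔preds=⊤  new=⊤  old=−  +wl: 2,6
  step 15. node 4  ⊔preds=⊤  new=⊤  stable
  step 16. node 2  ⊔preds=⊤  new=⊤  stable
  step 17. node 6  ⊔preds=⊤  new=⊤  old=−  +wl: 

Least fixpoint reached:
  node 0: ⊥
  node 1: ⊤
  node 2: ⊤
  node 3: ⊥
  node 4: ⊤
  node 5: ⊤
  node 6: ⊤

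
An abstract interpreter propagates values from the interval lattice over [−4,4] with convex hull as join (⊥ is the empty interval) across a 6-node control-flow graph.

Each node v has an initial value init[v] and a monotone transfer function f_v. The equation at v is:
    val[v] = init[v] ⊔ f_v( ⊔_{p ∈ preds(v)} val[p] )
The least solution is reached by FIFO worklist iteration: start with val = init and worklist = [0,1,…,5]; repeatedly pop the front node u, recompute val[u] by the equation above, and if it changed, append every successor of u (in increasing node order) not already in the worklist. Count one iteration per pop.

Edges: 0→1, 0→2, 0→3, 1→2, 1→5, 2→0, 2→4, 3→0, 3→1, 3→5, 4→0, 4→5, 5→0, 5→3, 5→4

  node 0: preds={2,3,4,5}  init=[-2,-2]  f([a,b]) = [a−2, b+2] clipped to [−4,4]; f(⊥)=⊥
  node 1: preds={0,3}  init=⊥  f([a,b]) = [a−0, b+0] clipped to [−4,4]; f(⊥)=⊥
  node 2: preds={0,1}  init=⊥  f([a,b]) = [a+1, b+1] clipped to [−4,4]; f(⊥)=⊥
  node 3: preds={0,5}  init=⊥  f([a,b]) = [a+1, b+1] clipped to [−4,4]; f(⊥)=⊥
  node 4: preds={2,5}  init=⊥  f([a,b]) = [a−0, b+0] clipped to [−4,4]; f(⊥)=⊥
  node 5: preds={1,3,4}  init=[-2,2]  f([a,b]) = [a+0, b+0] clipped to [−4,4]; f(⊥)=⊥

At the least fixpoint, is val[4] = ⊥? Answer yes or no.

no

Worklist (12 pops):
  #1 pop 0: in=[-2,2] → [-4,4] (was [-2,-2]); enqueue []
  #2 pop 1: in=[-4,4] → [-4,4] (was ⊥); enqueue []
  #3 pop 2: in=[-4,4] → [-3,4] (was ⊥); enqueue [0]
  #4 pop 3: in=[-4,4] → [-3,4] (was ⊥); enqueue [1]
  #5 pop 4: in=[-3,4] → [-3,4] (was ⊥); enqueue []
  #6 pop 5: in=[-4,4] → [-4,4] (was [-2,2]); enqueue [3,4]
  #7 pop 0: in=[-4,4] → [-4,4] (no change)
  #8 pop 1: in=[-4,4] → [-4,4] (no change)
  #9 pop 3: in=[-4,4] → [-3,4] (no change)
  #10 pop 4: in=[-4,4] → [-4,4] (was [-3,4]); enqueue [0,5]
  #11 pop 0: in=[-4,4] → [-4,4] (no change)
  #12 pop 5: in=[-4,4] → [-4,4] (no change)

Fixpoint:
  val[0] = [-4,4]
  val[1] = [-4,4]
  val[2] = [-3,4]
  val[3] = [-3,4]
  val[4] = [-4,4]
  val[5] = [-4,4]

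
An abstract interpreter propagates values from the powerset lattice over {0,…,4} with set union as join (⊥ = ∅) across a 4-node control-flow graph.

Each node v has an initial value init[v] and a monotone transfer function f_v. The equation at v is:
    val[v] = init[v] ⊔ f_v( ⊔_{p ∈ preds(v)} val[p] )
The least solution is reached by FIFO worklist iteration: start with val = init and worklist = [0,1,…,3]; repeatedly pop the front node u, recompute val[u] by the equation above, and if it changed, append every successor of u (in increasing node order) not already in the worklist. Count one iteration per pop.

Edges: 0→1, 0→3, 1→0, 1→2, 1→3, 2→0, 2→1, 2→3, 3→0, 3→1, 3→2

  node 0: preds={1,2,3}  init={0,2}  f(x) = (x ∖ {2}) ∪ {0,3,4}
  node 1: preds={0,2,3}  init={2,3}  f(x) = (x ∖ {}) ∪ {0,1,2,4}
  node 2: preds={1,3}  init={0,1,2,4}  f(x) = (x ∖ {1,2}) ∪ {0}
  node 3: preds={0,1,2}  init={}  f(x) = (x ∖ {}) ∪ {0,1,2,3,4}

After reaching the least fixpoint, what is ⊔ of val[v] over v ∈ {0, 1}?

Iteration log — 7 steps:
  step 1. node 0  ⊔preds={0,1,2,3,4}  new={0,1,2,3,4}  old={0,2}  +wl: 
  step 2. node 1  ⊔preds={0,1,2,3,4}  new={0,1,2,3,4}  old={2,3}  +wl: 0
  step 3. node 2  ⊔preds={0,1,2,3,4}  new={0,1,2,3,4}  old={0,1,2,4}  +wl: 1
  step 4. node 3  ⊔preds={0,1,2,3,4}  new={0,1,2,3,4}  old={}  +wl: 2
  step 5. node 0  ⊔preds={0,1,2,3,4}  new={0,1,2,3,4}  stable
  step 6. node 1  ⊔preds={0,1,2,3,4}  new={0,1,2,3,4}  stable
  step 7. node 2  ⊔preds={0,1,2,3,4}  new={0,1,2,3,4}  stable

Least fixpoint reached:
  node 0: {0,1,2,3,4}
  node 1: {0,1,2,3,4}
  node 2: {0,1,2,3,4}
  node 3: {0,1,2,3,4}

{0,1,2,3,4}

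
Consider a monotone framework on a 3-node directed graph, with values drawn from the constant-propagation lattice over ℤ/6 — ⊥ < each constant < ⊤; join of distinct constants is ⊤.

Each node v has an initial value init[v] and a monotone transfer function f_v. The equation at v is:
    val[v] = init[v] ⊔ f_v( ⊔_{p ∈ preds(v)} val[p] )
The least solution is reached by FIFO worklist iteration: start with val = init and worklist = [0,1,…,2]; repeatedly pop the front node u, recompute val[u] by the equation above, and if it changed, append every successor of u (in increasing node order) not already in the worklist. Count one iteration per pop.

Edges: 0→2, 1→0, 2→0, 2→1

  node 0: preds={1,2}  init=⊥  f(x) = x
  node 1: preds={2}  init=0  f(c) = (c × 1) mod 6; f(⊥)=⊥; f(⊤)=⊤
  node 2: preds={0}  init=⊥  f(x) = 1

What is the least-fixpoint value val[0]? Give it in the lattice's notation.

Worklist (7 pops):
  #1 pop 0: in=0 → 0 (was ⊥); enqueue []
  #2 pop 1: in=⊥ → 0 (no change)
  #3 pop 2: in=0 → 1 (was ⊥); enqueue [0,1]
  #4 pop 0: in=⊤ → ⊤ (was 0); enqueue [2]
  #5 pop 1: in=1 → ⊤ (was 0); enqueue [0]
  #6 pop 2: in=⊤ → 1 (no change)
  #7 pop 0: in=⊤ → ⊤ (no change)

Fixpoint:
  val[0] = ⊤
  val[1] = ⊤
  val[2] = 1

⊤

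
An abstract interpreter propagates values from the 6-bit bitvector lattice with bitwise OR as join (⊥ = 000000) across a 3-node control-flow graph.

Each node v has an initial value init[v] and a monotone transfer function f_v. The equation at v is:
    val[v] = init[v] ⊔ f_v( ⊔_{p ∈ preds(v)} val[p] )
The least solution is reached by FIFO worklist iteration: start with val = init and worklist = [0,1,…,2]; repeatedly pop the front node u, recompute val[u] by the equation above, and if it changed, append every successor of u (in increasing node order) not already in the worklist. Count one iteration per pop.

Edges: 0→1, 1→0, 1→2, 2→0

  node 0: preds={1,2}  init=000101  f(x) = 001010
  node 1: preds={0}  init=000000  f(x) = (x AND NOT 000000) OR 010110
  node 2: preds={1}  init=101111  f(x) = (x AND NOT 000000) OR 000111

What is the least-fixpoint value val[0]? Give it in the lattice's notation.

001111

Trace (4 dequeues):
  [1] u=0 | in 101111 | out 001111 | prev 000101 | push {}
  [2] u=1 | in 001111 | out 011111 | prev 000000 | push {0}
  [3] u=2 | in 011111 | out 111111 | prev 101111 | push {}
  [4] u=0 | in 111111 | out 001111 | ==

Converged values:
  [0] 001111
  [1] 011111
  [2] 111111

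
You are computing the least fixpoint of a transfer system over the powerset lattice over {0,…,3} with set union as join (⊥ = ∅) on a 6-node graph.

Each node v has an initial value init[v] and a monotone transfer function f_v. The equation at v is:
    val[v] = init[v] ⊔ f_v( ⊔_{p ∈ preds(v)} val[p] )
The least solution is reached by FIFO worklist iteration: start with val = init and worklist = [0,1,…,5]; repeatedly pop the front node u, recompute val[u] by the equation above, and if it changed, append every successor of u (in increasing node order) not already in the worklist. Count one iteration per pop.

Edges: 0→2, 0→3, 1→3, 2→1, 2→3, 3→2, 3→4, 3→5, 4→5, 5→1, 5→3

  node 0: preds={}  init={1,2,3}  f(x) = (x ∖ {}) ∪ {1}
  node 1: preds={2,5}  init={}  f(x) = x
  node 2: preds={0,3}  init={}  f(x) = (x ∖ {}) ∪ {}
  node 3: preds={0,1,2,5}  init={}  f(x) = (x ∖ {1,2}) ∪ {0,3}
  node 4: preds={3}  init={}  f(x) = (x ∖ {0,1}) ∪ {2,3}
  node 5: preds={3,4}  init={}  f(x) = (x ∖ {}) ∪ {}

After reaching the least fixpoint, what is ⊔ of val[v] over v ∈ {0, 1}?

{0,1,2,3}

Iteration log — 10 steps:
  step 1. node 0  ⊔preds={}  new={1,2,3}  stable
  step 2. node 1  ⊔preds={}  new={}  stable
  step 3. node 2  ⊔preds={1,2,3}  new={1,2,3}  old={}  +wl: 1
  step 4. node 3  ⊔preds={1,2,3}  new={0,3}  old={}  +wl: 2
  step 5. node 4  ⊔preds={0,3}  new={2,3}  old={}  +wl: 
  step 6. node 5  ⊔preds={0,2,3}  new={0,2,3}  old={}  +wl: 3
  step 7. node 1  ⊔preds={0,1,2,3}  new={0,1,2,3}  old={}  +wl: 
  step 8. node 2  ⊔preds={0,1,2,3}  new={0,1,2,3}  old={1,2,3}  +wl: 1
  step 9. node 3  ⊔preds={0,1,2,3}  new={0,3}  stable
  step 10. node 1  ⊔preds={0,1,2,3}  new={0,1,2,3}  stable

Least fixpoint reached:
  node 0: {1,2,3}
  node 1: {0,1,2,3}
  node 2: {0,1,2,3}
  node 3: {0,3}
  node 4: {2,3}
  node 5: {0,2,3}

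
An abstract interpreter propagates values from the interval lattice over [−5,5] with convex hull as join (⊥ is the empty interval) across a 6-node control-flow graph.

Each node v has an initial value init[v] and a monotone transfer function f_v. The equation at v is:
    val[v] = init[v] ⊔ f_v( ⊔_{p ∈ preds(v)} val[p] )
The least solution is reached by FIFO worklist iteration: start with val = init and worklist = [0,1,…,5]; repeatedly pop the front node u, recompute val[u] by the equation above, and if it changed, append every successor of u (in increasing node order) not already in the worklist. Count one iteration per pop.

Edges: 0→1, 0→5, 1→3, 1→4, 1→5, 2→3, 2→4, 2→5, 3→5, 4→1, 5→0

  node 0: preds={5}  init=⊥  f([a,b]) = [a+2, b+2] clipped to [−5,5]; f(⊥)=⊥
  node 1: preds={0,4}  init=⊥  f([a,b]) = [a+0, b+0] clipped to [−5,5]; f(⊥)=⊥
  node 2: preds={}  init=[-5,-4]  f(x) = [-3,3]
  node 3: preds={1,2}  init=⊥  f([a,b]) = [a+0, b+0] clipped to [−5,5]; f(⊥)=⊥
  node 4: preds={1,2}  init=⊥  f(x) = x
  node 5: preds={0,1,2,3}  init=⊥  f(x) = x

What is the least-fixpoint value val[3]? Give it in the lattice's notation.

Iteration log — 17 steps:
  step 1. node 0  ⊔preds=⊥  new=⊥  stable
  step 2. node 1  ⊔preds=⊥  new=⊥  stable
  step 3. node 2  ⊔preds=⊥  new=[-5,3]  old=[-5,-4]  +wl: 
  step 4. node 3  ⊔preds=[-5,3]  new=[-5,3]  old=⊥  +wl: 
  step 5. node 4  ⊔preds=[-5,3]  new=[-5,3]  old=⊥  +wl: 1
  step 6. node 5  ⊔preds=[-5,3]  new=[-5,3]  old=⊥  +wl: 0
  step 7. node 1  ⊔preds=[-5,3]  new=[-5,3]  old=⊥  +wl: 3,4,5
  step 8. node 0  ⊔preds=[-5,3]  new=[-3,5]  old=⊥  +wl: 1
  step 9. node 3  ⊔preds=[-5,3]  new=[-5,3]  stable
  step 10. node 4  ⊔preds=[-5,3]  new=[-5,3]  stable
  step 11. node 5  ⊔preds=[-5,5]  new=[-5,5]  old=[-5,3]  +wl: 0
  step 12. node 1  ⊔preds=[-5,5]  new=[-5,5]  old=[-5,3]  +wl: 3,4,5
  step 13. node 0  ⊔preds=[-5,5]  new=[-3,5]  stable
  step 14. node 3  ⊔preds=[-5,5]  new=[-5,5]  old=[-5,3]  +wl: 
  step 15. node 4  ⊔preds=[-5,5]  new=[-5,5]  old=[-5,3]  +wl: 1
  step 16. node 5  ⊔preds=[-5,5]  new=[-5,5]  stable
  step 17. node 1  ⊔preds=[-5,5]  new=[-5,5]  stable

Least fixpoint reached:
  node 0: [-3,5]
  node 1: [-5,5]
  node 2: [-5,3]
  node 3: [-5,5]
  node 4: [-5,5]
  node 5: [-5,5]

[-5,5]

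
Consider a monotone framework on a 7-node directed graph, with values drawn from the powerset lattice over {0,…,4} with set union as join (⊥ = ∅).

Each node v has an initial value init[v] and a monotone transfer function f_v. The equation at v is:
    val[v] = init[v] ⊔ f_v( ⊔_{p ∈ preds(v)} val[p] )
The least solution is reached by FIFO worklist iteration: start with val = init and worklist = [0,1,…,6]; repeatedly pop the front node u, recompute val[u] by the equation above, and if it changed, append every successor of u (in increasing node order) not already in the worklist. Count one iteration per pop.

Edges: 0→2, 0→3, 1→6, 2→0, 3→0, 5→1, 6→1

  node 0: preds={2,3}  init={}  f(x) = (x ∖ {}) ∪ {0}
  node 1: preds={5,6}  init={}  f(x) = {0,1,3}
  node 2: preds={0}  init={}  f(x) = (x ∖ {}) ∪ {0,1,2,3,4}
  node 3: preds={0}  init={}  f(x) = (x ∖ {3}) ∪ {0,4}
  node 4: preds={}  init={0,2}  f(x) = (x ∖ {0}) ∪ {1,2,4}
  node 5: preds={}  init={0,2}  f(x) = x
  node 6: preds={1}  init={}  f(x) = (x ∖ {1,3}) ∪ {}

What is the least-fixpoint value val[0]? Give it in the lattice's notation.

Worklist (12 pops):
  #1 pop 0: in={} → {0} (was {}); enqueue []
  #2 pop 1: in={0,2} → {0,1,3} (was {}); enqueue []
  #3 pop 2: in={0} → {0,1,2,3,4} (was {}); enqueue [0]
  #4 pop 3: in={0} → {0,4} (was {}); enqueue []
  #5 pop 4: in={} → {0,1,2,4} (was {0,2}); enqueue []
  #6 pop 5: in={} → {0,2} (no change)
  #7 pop 6: in={0,1,3} → {0} (was {}); enqueue [1]
  #8 pop 0: in={0,1,2,3,4} → {0,1,2,3,4} (was {0}); enqueue [2,3]
  #9 pop 1: in={0,2} → {0,1,3} (no change)
  #10 pop 2: in={0,1,2,3,4} → {0,1,2,3,4} (no change)
  #11 pop 3: in={0,1,2,3,4} → {0,1,2,4} (was {0,4}); enqueue [0]
  #12 pop 0: in={0,1,2,3,4} → {0,1,2,3,4} (no change)

Fixpoint:
  val[0] = {0,1,2,3,4}
  val[1] = {0,1,3}
  val[2] = {0,1,2,3,4}
  val[3] = {0,1,2,4}
  val[4] = {0,1,2,4}
  val[5] = {0,2}
  val[6] = {0}

{0,1,2,3,4}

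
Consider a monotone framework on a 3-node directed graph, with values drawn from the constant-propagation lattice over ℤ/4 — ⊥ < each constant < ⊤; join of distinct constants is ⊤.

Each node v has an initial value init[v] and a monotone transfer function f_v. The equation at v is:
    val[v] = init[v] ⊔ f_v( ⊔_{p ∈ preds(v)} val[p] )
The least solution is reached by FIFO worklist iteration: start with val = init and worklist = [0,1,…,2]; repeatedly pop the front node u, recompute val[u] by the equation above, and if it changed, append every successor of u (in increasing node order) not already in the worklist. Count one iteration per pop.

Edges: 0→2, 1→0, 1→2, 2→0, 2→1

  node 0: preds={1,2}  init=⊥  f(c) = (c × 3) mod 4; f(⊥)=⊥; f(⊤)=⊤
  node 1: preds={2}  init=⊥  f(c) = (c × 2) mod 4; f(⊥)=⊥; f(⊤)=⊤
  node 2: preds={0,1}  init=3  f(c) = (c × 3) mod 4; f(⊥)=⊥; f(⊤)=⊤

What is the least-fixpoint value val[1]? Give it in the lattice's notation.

⊤

Trace (7 dequeues):
  [1] u=0 | in 3 | out 1 | prev ⊥ | push {}
  [2] u=1 | in 3 | out 2 | prev ⊥ | push {0}
  [3] u=2 | in ⊤ | out ⊤ | prev 3 | push {1}
  [4] u=0 | in ⊤ | out ⊤ | prev 1 | push {2}
  [5] u=1 | in ⊤ | out ⊤ | prev 2 | push {0}
  [6] u=2 | in ⊤ | out ⊤ | ==
  [7] u=0 | in ⊤ | out ⊤ | ==

Converged values:
  [0] ⊤
  [1] ⊤
  [2] ⊤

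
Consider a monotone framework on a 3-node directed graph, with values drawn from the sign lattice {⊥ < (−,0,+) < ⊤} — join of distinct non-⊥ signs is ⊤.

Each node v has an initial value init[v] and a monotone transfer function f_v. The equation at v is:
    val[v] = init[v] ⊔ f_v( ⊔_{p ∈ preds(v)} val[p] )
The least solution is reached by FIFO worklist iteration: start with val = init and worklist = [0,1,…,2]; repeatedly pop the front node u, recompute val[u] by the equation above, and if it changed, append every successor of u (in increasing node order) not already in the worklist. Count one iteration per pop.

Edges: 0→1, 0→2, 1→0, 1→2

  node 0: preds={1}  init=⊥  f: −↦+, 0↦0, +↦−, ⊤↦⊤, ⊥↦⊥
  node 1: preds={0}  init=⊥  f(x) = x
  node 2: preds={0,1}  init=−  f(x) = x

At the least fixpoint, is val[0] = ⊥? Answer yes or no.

Trace (3 dequeues):
  [1] u=0 | in ⊥ | out ⊥ | ==
  [2] u=1 | in ⊥ | out ⊥ | ==
  [3] u=2 | in ⊥ | out − | ==

Converged values:
  [0] ⊥
  [1] ⊥
  [2] −

yes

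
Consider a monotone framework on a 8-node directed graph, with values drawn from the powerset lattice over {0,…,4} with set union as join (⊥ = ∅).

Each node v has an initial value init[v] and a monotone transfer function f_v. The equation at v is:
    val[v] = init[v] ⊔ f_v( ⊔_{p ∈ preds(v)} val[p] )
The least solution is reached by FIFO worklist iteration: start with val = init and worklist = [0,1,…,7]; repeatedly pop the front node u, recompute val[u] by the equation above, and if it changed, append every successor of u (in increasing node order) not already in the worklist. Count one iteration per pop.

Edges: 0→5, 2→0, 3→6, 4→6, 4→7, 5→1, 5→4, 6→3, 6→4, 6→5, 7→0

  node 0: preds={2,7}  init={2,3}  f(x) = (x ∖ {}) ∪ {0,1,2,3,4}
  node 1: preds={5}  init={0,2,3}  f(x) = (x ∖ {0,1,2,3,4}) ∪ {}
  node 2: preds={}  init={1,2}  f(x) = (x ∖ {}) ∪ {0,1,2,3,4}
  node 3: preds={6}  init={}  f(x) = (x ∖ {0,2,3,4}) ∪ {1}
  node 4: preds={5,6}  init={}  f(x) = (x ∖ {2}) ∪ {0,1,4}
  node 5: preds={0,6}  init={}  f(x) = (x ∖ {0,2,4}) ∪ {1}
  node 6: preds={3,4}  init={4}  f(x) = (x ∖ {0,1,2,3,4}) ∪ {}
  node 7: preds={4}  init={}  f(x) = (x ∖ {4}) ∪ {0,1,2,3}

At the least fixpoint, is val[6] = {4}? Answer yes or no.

yes

Iteration log — 13 steps:
  step 1. node 0  ⊔preds={1,2}  new={0,1,2,3,4}  old={2,3}  +wl: 
  step 2. node 1  ⊔preds={}  new={0,2,3}  stable
  step 3. node 2  ⊔preds={}  new={0,1,2,3,4}  old={1,2}  +wl: 0
  step 4. node 3  ⊔preds={4}  new={1}  old={}  +wl: 
  step 5. node 4  ⊔preds={4}  new={0,1,4}  old={}  +wl: 
  step 6. node 5  ⊔preds={0,1,2,3,4}  new={1,3}  old={}  +wl: 1,4
  step 7. node 6  ⊔preds={0,1,4}  new={4}  stable
  step 8. node 7  ⊔preds={0,1,4}  new={0,1,2,3}  old={}  +wl: 
  step 9. node 0  ⊔preds={0,1,2,3,4}  new={0,1,2,3,4}  stable
  step 10. node 1  ⊔preds={1,3}  new={0,2,3}  stable
  step 11. node 4  ⊔preds={1,3,4}  new={0,1,3,4}  old={0,1,4}  +wl: 6,7
  step 12. node 6  ⊔preds={0,1,3,4}  new={4}  stable
  step 13. node 7  ⊔preds={0,1,3,4}  new={0,1,2,3}  stable

Least fixpoint reached:
  node 0: {0,1,2,3,4}
  node 1: {0,2,3}
  node 2: {0,1,2,3,4}
  node 3: {1}
  node 4: {0,1,3,4}
  node 5: {1,3}
  node 6: {4}
  node 7: {0,1,2,3}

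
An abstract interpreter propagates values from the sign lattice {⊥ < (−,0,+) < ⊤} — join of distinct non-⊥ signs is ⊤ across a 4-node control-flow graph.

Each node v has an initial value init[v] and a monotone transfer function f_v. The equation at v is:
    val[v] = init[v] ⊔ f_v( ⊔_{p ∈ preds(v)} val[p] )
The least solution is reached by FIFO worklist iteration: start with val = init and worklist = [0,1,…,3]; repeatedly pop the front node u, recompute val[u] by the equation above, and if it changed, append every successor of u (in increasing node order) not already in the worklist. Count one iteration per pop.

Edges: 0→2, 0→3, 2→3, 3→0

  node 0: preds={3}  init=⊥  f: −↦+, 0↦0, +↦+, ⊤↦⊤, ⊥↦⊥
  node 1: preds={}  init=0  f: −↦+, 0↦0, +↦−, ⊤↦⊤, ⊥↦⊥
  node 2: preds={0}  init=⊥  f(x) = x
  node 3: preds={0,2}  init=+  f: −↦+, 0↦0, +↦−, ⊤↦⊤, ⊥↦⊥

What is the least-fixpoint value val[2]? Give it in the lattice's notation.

⊤

Worklist (7 pops):
  #1 pop 0: in=+ → + (was ⊥); enqueue []
  #2 pop 1: in=⊥ → 0 (no change)
  #3 pop 2: in=+ → + (was ⊥); enqueue []
  #4 pop 3: in=+ → ⊤ (was +); enqueue [0]
  #5 pop 0: in=⊤ → ⊤ (was +); enqueue [2,3]
  #6 pop 2: in=⊤ → ⊤ (was +); enqueue []
  #7 pop 3: in=⊤ → ⊤ (no change)

Fixpoint:
  val[0] = ⊤
  val[1] = 0
  val[2] = ⊤
  val[3] = ⊤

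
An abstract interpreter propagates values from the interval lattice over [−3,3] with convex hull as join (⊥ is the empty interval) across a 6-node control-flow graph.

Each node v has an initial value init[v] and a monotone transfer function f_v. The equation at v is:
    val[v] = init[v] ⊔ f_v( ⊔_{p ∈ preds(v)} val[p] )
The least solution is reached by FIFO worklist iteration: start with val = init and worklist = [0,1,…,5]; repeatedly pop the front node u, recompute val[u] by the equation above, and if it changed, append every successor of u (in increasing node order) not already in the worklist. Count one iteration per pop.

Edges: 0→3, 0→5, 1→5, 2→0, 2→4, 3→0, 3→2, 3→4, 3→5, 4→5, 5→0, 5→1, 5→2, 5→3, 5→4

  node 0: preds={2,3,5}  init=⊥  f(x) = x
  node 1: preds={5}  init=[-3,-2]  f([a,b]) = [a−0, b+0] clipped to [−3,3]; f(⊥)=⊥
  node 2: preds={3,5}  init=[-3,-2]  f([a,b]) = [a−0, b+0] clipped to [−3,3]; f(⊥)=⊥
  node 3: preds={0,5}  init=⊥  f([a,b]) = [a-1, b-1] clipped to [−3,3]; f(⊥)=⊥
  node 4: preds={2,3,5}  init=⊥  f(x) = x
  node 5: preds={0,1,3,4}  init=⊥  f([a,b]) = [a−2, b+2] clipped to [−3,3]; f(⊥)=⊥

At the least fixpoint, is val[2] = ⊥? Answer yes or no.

no

Worklist (26 pops):
  #1 pop 0: in=[-3,-2] → [-3,-2] (was ⊥); enqueue []
  #2 pop 1: in=⊥ → [-3,-2] (no change)
  #3 pop 2: in=⊥ → [-3,-2] (no change)
  #4 pop 3: in=[-3,-2] → [-3,-3] (was ⊥); enqueue [0,2]
  #5 pop 4: in=[-3,-2] → [-3,-2] (was ⊥); enqueue []
  #6 pop 5: in=[-3,-2] → [-3,0] (was ⊥); enqueue [1,3,4]
  #7 pop 0: in=[-3,0] → [-3,0] (was [-3,-2]); enqueue [5]
  #8 pop 2: in=[-3,0] → [-3,0] (was [-3,-2]); enqueue [0]
  #9 pop 1: in=[-3,0] → [-3,0] (was [-3,-2]); enqueue []
  #10 pop 3: in=[-3,0] → [-3,-1] (was [-3,-3]); enqueue [2]
  #11 pop 4: in=[-3,0] → [-3,0] (was [-3,-2]); enqueue []
  #12 pop 5: in=[-3,0] → [-3,2] (was [-3,0]); enqueue [1,3,4]
  #13 pop 0: in=[-3,2] → [-3,2] (was [-3,0]); enqueue [5]
  #14 pop 2: in=[-3,2] → [-3,2] (was [-3,0]); enqueue [0]
  #15 pop 1: in=[-3,2] → [-3,2] (was [-3,0]); enqueue []
  #16 pop 3: in=[-3,2] → [-3,1] (was [-3,-1]); enqueue [2]
  #17 pop 4: in=[-3,2] → [-3,2] (was [-3,0]); enqueue []
  #18 pop 5: in=[-3,2] → [-3,3] (was [-3,2]); enqueue [1,3,4]
  #19 pop 0: in=[-3,3] → [-3,3] (was [-3,2]); enqueue [5]
  #20 pop 2: in=[-3,3] → [-3,3] (was [-3,2]); enqueue [0]
  #21 pop 1: in=[-3,3] → [-3,3] (was [-3,2]); enqueue []
  #22 pop 3: in=[-3,3] → [-3,2] (was [-3,1]); enqueue [2]
  #23 pop 4: in=[-3,3] → [-3,3] (was [-3,2]); enqueue []
  #24 pop 5: in=[-3,3] → [-3,3] (no change)
  #25 pop 0: in=[-3,3] → [-3,3] (no change)
  #26 pop 2: in=[-3,3] → [-3,3] (no change)

Fixpoint:
  val[0] = [-3,3]
  val[1] = [-3,3]
  val[2] = [-3,3]
  val[3] = [-3,2]
  val[4] = [-3,3]
  val[5] = [-3,3]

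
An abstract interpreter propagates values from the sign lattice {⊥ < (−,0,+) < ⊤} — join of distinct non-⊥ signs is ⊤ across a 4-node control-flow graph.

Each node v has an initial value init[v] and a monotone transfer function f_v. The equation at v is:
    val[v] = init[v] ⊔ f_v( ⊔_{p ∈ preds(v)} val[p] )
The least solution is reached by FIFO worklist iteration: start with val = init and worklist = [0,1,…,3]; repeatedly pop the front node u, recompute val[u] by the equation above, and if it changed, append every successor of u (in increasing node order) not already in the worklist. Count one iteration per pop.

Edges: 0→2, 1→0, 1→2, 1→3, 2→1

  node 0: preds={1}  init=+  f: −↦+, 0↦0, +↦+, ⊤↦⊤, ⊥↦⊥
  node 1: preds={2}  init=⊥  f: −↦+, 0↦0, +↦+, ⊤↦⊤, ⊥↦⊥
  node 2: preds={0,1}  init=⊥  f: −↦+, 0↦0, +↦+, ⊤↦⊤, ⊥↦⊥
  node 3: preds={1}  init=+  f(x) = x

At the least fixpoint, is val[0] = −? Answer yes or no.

Trace (8 dequeues):
  [1] u=0 | in ⊥ | out + | ==
  [2] u=1 | in ⊥ | out ⊥ | ==
  [3] u=2 | in + | out + | prev ⊥ | push {1}
  [4] u=3 | in ⊥ | out + | ==
  [5] u=1 | in + | out + | prev ⊥ | push {0,2,3}
  [6] u=0 | in + | out + | ==
  [7] u=2 | in + | out + | ==
  [8] u=3 | in + | out + | ==

Converged values:
  [0] +
  [1] +
  [2] +
  [3] +

no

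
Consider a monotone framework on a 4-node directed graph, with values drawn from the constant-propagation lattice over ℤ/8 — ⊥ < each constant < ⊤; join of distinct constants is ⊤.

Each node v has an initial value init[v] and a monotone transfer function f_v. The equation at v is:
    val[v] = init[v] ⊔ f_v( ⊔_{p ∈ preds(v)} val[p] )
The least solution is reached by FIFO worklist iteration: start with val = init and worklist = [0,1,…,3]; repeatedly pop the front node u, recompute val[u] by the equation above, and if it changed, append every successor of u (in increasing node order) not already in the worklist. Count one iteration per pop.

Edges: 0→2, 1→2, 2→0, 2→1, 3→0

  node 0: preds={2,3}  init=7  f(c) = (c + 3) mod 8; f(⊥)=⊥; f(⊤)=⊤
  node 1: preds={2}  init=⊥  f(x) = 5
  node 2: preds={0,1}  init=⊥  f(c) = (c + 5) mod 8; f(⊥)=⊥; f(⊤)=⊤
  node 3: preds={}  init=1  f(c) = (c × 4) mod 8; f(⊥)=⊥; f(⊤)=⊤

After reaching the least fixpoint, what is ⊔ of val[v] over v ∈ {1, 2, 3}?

Worklist (6 pops):
  #1 pop 0: in=1 → ⊤ (was 7); enqueue []
  #2 pop 1: in=⊥ → 5 (was ⊥); enqueue []
  #3 pop 2: in=⊤ → ⊤ (was ⊥); enqueue [0,1]
  #4 pop 3: in=⊥ → 1 (no change)
  #5 pop 0: in=⊤ → ⊤ (no change)
  #6 pop 1: in=⊤ → 5 (no change)

Fixpoint:
  val[0] = ⊤
  val[1] = 5
  val[2] = ⊤
  val[3] = 1

⊤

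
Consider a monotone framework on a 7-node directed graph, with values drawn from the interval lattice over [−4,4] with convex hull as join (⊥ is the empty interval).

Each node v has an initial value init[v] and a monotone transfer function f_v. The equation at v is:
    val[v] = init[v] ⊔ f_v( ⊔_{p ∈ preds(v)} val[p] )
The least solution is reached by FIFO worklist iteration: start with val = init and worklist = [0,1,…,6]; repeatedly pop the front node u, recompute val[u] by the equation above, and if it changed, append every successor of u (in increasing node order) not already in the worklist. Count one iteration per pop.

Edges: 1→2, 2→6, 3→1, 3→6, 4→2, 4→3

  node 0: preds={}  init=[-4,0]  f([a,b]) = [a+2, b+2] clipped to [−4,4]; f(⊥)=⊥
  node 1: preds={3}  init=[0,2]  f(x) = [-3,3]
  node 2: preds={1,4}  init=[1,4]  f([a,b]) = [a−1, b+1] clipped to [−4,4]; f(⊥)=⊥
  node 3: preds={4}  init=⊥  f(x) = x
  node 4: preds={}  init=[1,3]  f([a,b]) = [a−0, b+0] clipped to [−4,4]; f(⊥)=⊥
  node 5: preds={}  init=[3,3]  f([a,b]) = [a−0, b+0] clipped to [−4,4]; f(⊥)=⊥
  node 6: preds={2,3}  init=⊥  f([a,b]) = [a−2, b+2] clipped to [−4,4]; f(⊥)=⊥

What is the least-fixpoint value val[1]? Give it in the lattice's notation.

Trace (8 dequeues):
  [1] u=0 | in ⊥ | out [-4,0] | ==
  [2] u=1 | in ⊥ | out [-3,3] | prev [0,2] | push {}
  [3] u=2 | in [-3,3] | out [-4,4] | prev [1,4] | push {}
  [4] u=3 | in [1,3] | out [1,3] | prev ⊥ | push {1}
  [5] u=4 | in ⊥ | out [1,3] | ==
  [6] u=5 | in ⊥ | out [3,3] | ==
  [7] u=6 | in [-4,4] | out [-4,4] | prev ⊥ | push {}
  [8] u=1 | in [1,3] | out [-3,3] | ==

Converged values:
  [0] [-4,0]
  [1] [-3,3]
  [2] [-4,4]
  [3] [1,3]
  [4] [1,3]
  [5] [3,3]
  [6] [-4,4]

[-3,3]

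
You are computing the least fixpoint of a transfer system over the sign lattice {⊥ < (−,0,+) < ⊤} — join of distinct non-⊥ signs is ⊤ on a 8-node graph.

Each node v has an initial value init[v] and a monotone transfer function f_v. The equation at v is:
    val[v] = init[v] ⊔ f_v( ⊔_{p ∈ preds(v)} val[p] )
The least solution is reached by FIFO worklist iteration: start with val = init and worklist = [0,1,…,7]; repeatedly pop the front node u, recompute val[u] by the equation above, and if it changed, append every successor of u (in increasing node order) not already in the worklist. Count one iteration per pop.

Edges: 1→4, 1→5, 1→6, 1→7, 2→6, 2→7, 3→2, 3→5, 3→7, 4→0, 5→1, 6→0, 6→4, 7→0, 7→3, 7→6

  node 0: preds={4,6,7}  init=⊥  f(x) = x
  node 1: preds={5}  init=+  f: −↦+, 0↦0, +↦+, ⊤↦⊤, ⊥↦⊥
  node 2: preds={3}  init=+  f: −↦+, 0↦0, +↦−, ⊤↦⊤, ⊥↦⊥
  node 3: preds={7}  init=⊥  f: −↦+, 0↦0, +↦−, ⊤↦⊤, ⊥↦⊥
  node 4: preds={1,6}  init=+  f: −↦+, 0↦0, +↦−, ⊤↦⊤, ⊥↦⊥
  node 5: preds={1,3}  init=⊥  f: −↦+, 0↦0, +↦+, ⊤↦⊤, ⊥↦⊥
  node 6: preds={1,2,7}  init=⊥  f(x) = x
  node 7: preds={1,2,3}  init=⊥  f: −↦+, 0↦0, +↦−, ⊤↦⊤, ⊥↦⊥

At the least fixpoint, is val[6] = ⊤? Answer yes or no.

yes

Worklist (28 pops):
  #1 pop 0: in=+ → + (was ⊥); enqueue []
  #2 pop 1: in=⊥ → + (no change)
  #3 pop 2: in=⊥ → + (no change)
  #4 pop 3: in=⊥ → ⊥ (no change)
  #5 pop 4: in=+ → ⊤ (was +); enqueue [0]
  #6 pop 5: in=+ → + (was ⊥); enqueue [1]
  #7 pop 6: in=+ → + (was ⊥); enqueue [4]
  #8 pop 7: in=+ → − (was ⊥); enqueue [3,6]
  #9 pop 0: in=⊤ → ⊤ (was +); enqueue []
  #10 pop 1: in=+ → + (no change)
  #11 pop 4: in=+ → ⊤ (no change)
  #12 pop 3: in=− → + (was ⊥); enqueue [2,5,7]
  #13 pop 6: in=⊤ → ⊤ (was +); enqueue [0,4]
  #14 pop 2: in=+ → ⊤ (was +); enqueue [6]
  #15 pop 5: in=+ → + (no change)
  #16 pop 7: in=⊤ → ⊤ (was −); enqueue [3]
  #17 pop 0: in=⊤ → ⊤ (no change)
  #18 pop 4: in=⊤ → ⊤ (no change)
  #19 pop 6: in=⊤ → ⊤ (no change)
  #20 pop 3: in=⊤ → ⊤ (was +); enqueue [2,5,7]
  #21 pop 2: in=⊤ → ⊤ (no change)
  #22 pop 5: in=⊤ → ⊤ (was +); enqueue [1]
  #23 pop 7: in=⊤ → ⊤ (no change)
  #24 pop 1: in=⊤ → ⊤ (was +); enqueue [4,5,6,7]
  #25 pop 4: in=⊤ → ⊤ (no change)
  #26 pop 5: in=⊤ → ⊤ (no change)
  #27 pop 6: in=⊤ → ⊤ (no change)
  #28 pop 7: in=⊤ → ⊤ (no change)

Fixpoint:
  val[0] = ⊤
  val[1] = ⊤
  val[2] = ⊤
  val[3] = ⊤
  val[4] = ⊤
  val[5] = ⊤
  val[6] = ⊤
  val[7] = ⊤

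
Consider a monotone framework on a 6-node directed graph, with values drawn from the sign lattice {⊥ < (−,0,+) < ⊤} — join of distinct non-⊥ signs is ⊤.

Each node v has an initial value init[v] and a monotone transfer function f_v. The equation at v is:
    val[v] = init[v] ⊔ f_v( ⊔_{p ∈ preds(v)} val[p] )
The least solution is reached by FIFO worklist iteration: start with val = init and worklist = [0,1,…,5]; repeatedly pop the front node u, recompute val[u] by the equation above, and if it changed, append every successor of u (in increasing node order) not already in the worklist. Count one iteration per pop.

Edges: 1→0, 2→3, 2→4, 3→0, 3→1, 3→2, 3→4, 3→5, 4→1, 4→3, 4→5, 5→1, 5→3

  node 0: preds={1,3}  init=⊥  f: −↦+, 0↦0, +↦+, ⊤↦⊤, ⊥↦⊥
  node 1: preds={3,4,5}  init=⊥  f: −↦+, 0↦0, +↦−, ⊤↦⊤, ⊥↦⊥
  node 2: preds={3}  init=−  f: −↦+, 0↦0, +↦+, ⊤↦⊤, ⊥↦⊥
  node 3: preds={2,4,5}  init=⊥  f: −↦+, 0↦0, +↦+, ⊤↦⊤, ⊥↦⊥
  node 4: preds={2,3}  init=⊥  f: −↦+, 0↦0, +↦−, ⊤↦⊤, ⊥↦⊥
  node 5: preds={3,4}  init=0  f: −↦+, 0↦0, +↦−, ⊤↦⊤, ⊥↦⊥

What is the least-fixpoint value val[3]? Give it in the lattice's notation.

Iteration log — 12 steps:
  step 1. node 0  ⊔preds=⊥  new=⊥  stable
  step 2. node 1  ⊔preds=0  new=0  old=⊥  +wl: 0
  step 3. node 2  ⊔preds=⊥  new=−  stable
  step 4. node 3  ⊔preds=⊤  new=⊤  old=⊥  +wl: 1,2
  step 5. node 4  ⊔preds=⊤  new=⊤  old=⊥  +wl: 3
  step 6. node 5  ⊔preds=⊤  new=⊤  old=0  +wl: 
  step 7. node 0  ⊔preds=⊤  new=⊤  old=⊥  +wl: 
  step 8. node 1  ⊔preds=⊤  new=⊤  old=0  +wl: 0
  step 9. node 2  ⊔preds=⊤  new=⊤  old=−  +wl: 4
  step 10. node 3  ⊔preds=⊤  new=⊤  stable
  step 11. node 0  ⊔preds=⊤  new=⊤  stable
  step 12. node 4  ⊔preds=⊤  new=⊤  stable

Least fixpoint reached:
  node 0: ⊤
  node 1: ⊤
  node 2: ⊤
  node 3: ⊤
  node 4: ⊤
  node 5: ⊤

⊤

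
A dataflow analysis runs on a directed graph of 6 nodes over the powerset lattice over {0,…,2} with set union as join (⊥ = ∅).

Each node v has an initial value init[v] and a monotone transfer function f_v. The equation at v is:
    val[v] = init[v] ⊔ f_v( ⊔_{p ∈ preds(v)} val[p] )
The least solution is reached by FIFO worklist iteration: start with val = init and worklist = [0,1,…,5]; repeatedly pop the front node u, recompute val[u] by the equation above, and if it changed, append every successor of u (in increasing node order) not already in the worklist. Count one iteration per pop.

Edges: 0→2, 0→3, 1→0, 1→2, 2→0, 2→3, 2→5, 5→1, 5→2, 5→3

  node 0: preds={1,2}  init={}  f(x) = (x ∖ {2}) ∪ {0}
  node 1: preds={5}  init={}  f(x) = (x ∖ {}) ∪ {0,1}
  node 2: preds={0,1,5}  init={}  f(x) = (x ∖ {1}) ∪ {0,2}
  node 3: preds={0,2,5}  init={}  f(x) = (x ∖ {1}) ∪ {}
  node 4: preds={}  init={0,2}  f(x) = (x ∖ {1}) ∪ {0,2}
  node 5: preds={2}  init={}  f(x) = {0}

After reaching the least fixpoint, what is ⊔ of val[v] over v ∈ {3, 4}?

{0,2}

Trace (10 dequeues):
  [1] u=0 | in {} | out {0} | prev {} | push {}
  [2] u=1 | in {} | out {0,1} | prev {} | push {0}
  [3] u=2 | in {0,1} | out {0,2} | prev {} | push {}
  [4] u=3 | in {0,2} | out {0,2} | prev {} | push {}
  [5] u=4 | in {} | out {0,2} | ==
  [6] u=5 | in {0,2} | out {0} | prev {} | push {1,2,3}
  [7] u=0 | in {0,1,2} | out {0,1} | prev {0} | push {}
  [8] u=1 | in {0} | out {0,1} | ==
  [9] u=2 | in {0,1} | out {0,2} | ==
  [10] u=3 | in {0,1,2} | out {0,2} | ==

Converged values:
  [0] {0,1}
  [1] {0,1}
  [2] {0,2}
  [3] {0,2}
  [4] {0,2}
  [5] {0}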